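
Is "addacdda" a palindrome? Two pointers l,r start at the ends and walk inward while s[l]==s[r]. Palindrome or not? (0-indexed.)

not a palindrome (mismatch at 3,4)

[0,7] 'a'=='a' → l++,r--
[1,6] 'd'=='d' → l++,r--
[2,5] 'd'=='d' → l++,r--
[3,4] 'a'!='c' → stop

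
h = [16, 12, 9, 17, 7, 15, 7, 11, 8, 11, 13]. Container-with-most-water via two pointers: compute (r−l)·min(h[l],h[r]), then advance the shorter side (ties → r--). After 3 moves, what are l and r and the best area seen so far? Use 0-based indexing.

l=0, r=7, best area=130

[0,10] min(16,13)*10=130 best=130 * → r--
[0,9] min(16,11)*9=99 best=130 → r--
[0,8] min(16,8)*8=64 best=130 → r--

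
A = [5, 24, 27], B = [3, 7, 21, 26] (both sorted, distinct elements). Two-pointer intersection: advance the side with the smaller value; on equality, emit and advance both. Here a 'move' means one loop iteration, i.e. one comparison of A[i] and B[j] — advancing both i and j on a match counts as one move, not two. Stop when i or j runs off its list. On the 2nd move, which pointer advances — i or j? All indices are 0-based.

i=0 j=0: 5>3, j++
i=0 j=1: 5<7, i++

i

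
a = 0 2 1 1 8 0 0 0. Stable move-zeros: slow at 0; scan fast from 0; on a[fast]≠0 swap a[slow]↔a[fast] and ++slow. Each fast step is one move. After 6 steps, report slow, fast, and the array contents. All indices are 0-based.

slow=4, fast=6, a=[2, 1, 1, 8, 0, 0, 0, 0]

(s=0,f=0) a[fast]=0 → fast++
(s=0,f=1) a[fast]=2≠0 swap→a[0]=2 → slow++,fast++
(s=1,f=2) a[fast]=1≠0 swap→a[1]=1 → slow++,fast++
(s=2,f=3) a[fast]=1≠0 swap→a[2]=1 → slow++,fast++
(s=3,f=4) a[fast]=8≠0 swap→a[3]=8 → slow++,fast++
(s=4,f=5) a[fast]=0 → fast++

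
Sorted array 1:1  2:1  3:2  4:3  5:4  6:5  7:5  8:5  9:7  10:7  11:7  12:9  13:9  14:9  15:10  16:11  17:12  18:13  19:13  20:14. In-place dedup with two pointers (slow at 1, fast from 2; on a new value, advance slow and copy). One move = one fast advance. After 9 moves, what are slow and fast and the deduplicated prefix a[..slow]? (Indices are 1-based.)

(s=1,f=2) a[fast]=1=a[slow] dup → fast++
(s=1,f=3) a[fast]=2≠a[slow]=1 write a[2]=2 → slow++,fast++
(s=2,f=4) a[fast]=3≠a[slow]=2 write a[3]=3 → slow++,fast++
(s=3,f=5) a[fast]=4≠a[slow]=3 write a[4]=4 → slow++,fast++
(s=4,f=6) a[fast]=5≠a[slow]=4 write a[5]=5 → slow++,fast++
(s=5,f=7) a[fast]=5=a[slow] dup → fast++
(s=5,f=8) a[fast]=5=a[slow] dup → fast++
(s=5,f=9) a[fast]=7≠a[slow]=5 write a[6]=7 → slow++,fast++
(s=6,f=10) a[fast]=7=a[slow] dup → fast++

slow=6, fast=11, prefix=[1, 2, 3, 4, 5, 7]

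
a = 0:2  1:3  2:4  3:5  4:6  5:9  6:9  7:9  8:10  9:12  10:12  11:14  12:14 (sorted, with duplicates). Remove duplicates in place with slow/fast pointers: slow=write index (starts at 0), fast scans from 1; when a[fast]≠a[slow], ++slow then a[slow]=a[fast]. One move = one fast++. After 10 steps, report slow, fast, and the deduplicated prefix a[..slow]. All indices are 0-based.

slow=7, fast=11, prefix=[2, 3, 4, 5, 6, 9, 10, 12]

slow=0 fast=1: a[fast]=3≠a[slow]=2 write a[1]=3, slow++,fast++
slow=1 fast=2: a[fast]=4≠a[slow]=3 write a[2]=4, slow++,fast++
slow=2 fast=3: a[fast]=5≠a[slow]=4 write a[3]=5, slow++,fast++
slow=3 fast=4: a[fast]=6≠a[slow]=5 write a[4]=6, slow++,fast++
slow=4 fast=5: a[fast]=9≠a[slow]=6 write a[5]=9, slow++,fast++
slow=5 fast=6: a[fast]=9=a[slow] dup, fast++
slow=5 fast=7: a[fast]=9=a[slow] dup, fast++
slow=5 fast=8: a[fast]=10≠a[slow]=9 write a[6]=10, slow++,fast++
slow=6 fast=9: a[fast]=12≠a[slow]=10 write a[7]=12, slow++,fast++
slow=7 fast=10: a[fast]=12=a[slow] dup, fast++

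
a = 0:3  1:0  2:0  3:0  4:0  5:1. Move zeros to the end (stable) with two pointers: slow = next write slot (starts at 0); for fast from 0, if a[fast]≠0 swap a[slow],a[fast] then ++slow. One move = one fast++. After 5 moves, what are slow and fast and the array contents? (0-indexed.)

slow=0 fast=0: a[fast]=3≠0 swap→a[0]=3, slow++,fast++
slow=1 fast=1: a[fast]=0, fast++
slow=1 fast=2: a[fast]=0, fast++
slow=1 fast=3: a[fast]=0, fast++
slow=1 fast=4: a[fast]=0, fast++

slow=1, fast=5, a=[3, 0, 0, 0, 0, 1]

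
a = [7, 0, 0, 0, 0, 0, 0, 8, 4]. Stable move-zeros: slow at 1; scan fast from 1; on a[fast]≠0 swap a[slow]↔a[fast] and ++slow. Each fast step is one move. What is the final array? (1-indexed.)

(s=1,f=1) a[fast]=7≠0 swap→a[1]=7 → slow++,fast++
(s=2,f=2) a[fast]=0 → fast++
(s=2,f=3) a[fast]=0 → fast++
(s=2,f=4) a[fast]=0 → fast++
(s=2,f=5) a[fast]=0 → fast++
(s=2,f=6) a[fast]=0 → fast++
(s=2,f=7) a[fast]=0 → fast++
(s=2,f=8) a[fast]=8≠0 swap→a[2]=8 → slow++,fast++
(s=3,f=9) a[fast]=4≠0 swap→a[3]=4 → slow++,fast++

[7, 8, 4, 0, 0, 0, 0, 0, 0]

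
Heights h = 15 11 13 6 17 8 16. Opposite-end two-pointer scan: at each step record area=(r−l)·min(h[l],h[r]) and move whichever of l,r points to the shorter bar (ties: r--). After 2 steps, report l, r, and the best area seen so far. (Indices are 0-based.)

l=2, r=6, best area=90

[0,6] min(15,16)*6=90 best=90 * → l++
[1,6] min(11,16)*5=55 best=90 → l++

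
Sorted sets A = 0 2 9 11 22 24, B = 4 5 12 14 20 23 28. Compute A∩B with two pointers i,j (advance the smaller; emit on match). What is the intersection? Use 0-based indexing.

intersection = []

[i=0,j=0] 0<4 → i++
[i=1,j=0] 2<4 → i++
[i=2,j=0] 9>4 → j++
[i=2,j=1] 9>5 → j++
[i=2,j=2] 9<12 → i++
[i=3,j=2] 11<12 → i++
[i=4,j=2] 22>12 → j++
[i=4,j=3] 22>14 → j++
[i=4,j=4] 22>20 → j++
[i=4,j=5] 22<23 → i++
[i=5,j=5] 24>23 → j++
[i=5,j=6] 24<28 → i++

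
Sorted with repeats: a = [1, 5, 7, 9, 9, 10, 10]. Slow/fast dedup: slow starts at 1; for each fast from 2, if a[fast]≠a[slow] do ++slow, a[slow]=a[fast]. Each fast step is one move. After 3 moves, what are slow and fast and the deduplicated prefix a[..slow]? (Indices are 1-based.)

slow=1 fast=2: a[fast]=5≠a[slow]=1 write a[2]=5, slow++,fast++
slow=2 fast=3: a[fast]=7≠a[slow]=5 write a[3]=7, slow++,fast++
slow=3 fast=4: a[fast]=9≠a[slow]=7 write a[4]=9, slow++,fast++

slow=4, fast=5, prefix=[1, 5, 7, 9]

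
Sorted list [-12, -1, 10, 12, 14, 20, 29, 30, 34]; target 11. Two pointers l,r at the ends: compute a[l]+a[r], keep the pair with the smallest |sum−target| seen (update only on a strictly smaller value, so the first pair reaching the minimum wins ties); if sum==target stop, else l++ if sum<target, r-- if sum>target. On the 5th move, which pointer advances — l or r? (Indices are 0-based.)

l=0 r=8: -12+34=22 d=11 *, r--
l=0 r=7: -12+30=18 d=7 *, r--
l=0 r=6: -12+29=17 d=6 *, r--
l=0 r=5: -12+20=8 d=3 *, l++
l=1 r=5: -1+20=19 d=8, r--

r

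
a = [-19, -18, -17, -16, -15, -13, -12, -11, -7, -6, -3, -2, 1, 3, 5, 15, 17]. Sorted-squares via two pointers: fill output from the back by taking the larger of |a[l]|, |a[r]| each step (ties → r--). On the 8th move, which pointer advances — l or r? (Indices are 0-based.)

[0,16] |-19|>|17| out[16]=361 → l++
[1,16] |-18|>|17| out[15]=324 → l++
[2,16] |-17|<=|17| out[14]=289 → r--
[2,15] |-17|>|15| out[13]=289 → l++
[3,15] |-16|>|15| out[12]=256 → l++
[4,15] |-15|<=|15| out[11]=225 → r--
[4,14] |-15|>|5| out[10]=225 → l++
[5,14] |-13|>|5| out[9]=169 → l++

l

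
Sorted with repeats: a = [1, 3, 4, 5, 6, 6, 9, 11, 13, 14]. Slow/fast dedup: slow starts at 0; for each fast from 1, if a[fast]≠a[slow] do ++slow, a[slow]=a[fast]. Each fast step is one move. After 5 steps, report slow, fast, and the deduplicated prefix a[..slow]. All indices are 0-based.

slow=4, fast=6, prefix=[1, 3, 4, 5, 6]

(s=0,f=1) a[fast]=3≠a[slow]=1 write a[1]=3 → slow++,fast++
(s=1,f=2) a[fast]=4≠a[slow]=3 write a[2]=4 → slow++,fast++
(s=2,f=3) a[fast]=5≠a[slow]=4 write a[3]=5 → slow++,fast++
(s=3,f=4) a[fast]=6≠a[slow]=5 write a[4]=6 → slow++,fast++
(s=4,f=5) a[fast]=6=a[slow] dup → fast++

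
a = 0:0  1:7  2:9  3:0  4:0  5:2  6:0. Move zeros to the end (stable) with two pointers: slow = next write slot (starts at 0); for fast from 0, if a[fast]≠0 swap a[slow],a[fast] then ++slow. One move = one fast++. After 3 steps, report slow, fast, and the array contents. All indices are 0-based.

slow=2, fast=3, a=[7, 9, 0, 0, 0, 2, 0]

slow=0 fast=0: a[fast]=0, fast++
slow=0 fast=1: a[fast]=7≠0 swap→a[0]=7, slow++,fast++
slow=1 fast=2: a[fast]=9≠0 swap→a[1]=9, slow++,fast++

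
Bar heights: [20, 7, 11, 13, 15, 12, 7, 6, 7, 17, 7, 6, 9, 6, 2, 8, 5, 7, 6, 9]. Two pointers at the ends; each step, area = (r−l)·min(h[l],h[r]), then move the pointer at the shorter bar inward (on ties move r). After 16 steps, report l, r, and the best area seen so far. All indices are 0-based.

l=0, r=3, best area=171

[0,19] min(20,9)*19=171 best=171 * → r--
[0,18] min(20,6)*18=108 best=171 → r--
[0,17] min(20,7)*17=119 best=171 → r--
[0,16] min(20,5)*16=80 best=171 → r--
[0,15] min(20,8)*15=120 best=171 → r--
[0,14] min(20,2)*14=28 best=171 → r--
[0,13] min(20,6)*13=78 best=171 → r--
[0,12] min(20,9)*12=108 best=171 → r--
[0,11] min(20,6)*11=66 best=171 → r--
[0,10] min(20,7)*10=70 best=171 → r--
[0,9] min(20,17)*9=153 best=171 → r--
[0,8] min(20,7)*8=56 best=171 → r--
[0,7] min(20,6)*7=42 best=171 → r--
[0,6] min(20,7)*6=42 best=171 → r--
[0,5] min(20,12)*5=60 best=171 → r--
[0,4] min(20,15)*4=60 best=171 → r--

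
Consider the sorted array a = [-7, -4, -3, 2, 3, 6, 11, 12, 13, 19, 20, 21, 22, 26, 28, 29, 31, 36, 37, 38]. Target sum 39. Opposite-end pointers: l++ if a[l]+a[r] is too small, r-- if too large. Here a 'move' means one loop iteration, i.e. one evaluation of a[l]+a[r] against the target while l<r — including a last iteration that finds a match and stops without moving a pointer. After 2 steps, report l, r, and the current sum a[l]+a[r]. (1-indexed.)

l=3, r=20, sum=35

[1,20] -7+38=31 <39 → l++
[2,20] -4+38=34 <39 → l++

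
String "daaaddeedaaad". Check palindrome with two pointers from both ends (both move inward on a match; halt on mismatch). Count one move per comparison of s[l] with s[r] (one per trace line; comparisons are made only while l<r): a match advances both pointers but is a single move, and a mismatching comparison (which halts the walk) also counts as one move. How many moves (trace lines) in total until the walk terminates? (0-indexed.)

[0,12] 'd'=='d' → l++,r--
[1,11] 'a'=='a' → l++,r--
[2,10] 'a'=='a' → l++,r--
[3,9] 'a'=='a' → l++,r--
[4,8] 'd'=='d' → l++,r--
[5,7] 'd'!='e' → stop

6 moves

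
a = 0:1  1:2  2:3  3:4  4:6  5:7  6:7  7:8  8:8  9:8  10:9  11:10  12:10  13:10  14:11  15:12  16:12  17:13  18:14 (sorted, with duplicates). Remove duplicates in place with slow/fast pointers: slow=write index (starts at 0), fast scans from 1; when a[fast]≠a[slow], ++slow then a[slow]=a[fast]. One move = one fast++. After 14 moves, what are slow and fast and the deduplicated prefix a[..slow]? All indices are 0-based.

(s=0,f=1) a[fast]=2≠a[slow]=1 write a[1]=2 → slow++,fast++
(s=1,f=2) a[fast]=3≠a[slow]=2 write a[2]=3 → slow++,fast++
(s=2,f=3) a[fast]=4≠a[slow]=3 write a[3]=4 → slow++,fast++
(s=3,f=4) a[fast]=6≠a[slow]=4 write a[4]=6 → slow++,fast++
(s=4,f=5) a[fast]=7≠a[slow]=6 write a[5]=7 → slow++,fast++
(s=5,f=6) a[fast]=7=a[slow] dup → fast++
(s=5,f=7) a[fast]=8≠a[slow]=7 write a[6]=8 → slow++,fast++
(s=6,f=8) a[fast]=8=a[slow] dup → fast++
(s=6,f=9) a[fast]=8=a[slow] dup → fast++
(s=6,f=10) a[fast]=9≠a[slow]=8 write a[7]=9 → slow++,fast++
(s=7,f=11) a[fast]=10≠a[slow]=9 write a[8]=10 → slow++,fast++
(s=8,f=12) a[fast]=10=a[slow] dup → fast++
(s=8,f=13) a[fast]=10=a[slow] dup → fast++
(s=8,f=14) a[fast]=11≠a[slow]=10 write a[9]=11 → slow++,fast++

slow=9, fast=15, prefix=[1, 2, 3, 4, 6, 7, 8, 9, 10, 11]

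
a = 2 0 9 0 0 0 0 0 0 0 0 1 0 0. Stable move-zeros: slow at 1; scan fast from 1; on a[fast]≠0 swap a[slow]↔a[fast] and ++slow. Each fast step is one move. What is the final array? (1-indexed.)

(s=1,f=1) a[fast]=2≠0 swap→a[1]=2 → slow++,fast++
(s=2,f=2) a[fast]=0 → fast++
(s=2,f=3) a[fast]=9≠0 swap→a[2]=9 → slow++,fast++
(s=3,f=4) a[fast]=0 → fast++
(s=3,f=5) a[fast]=0 → fast++
(s=3,f=6) a[fast]=0 → fast++
(s=3,f=7) a[fast]=0 → fast++
(s=3,f=8) a[fast]=0 → fast++
(s=3,f=9) a[fast]=0 → fast++
(s=3,f=10) a[fast]=0 → fast++
(s=3,f=11) a[fast]=0 → fast++
(s=3,f=12) a[fast]=1≠0 swap→a[3]=1 → slow++,fast++
(s=4,f=13) a[fast]=0 → fast++
(s=4,f=14) a[fast]=0 → fast++

[2, 9, 1, 0, 0, 0, 0, 0, 0, 0, 0, 0, 0, 0]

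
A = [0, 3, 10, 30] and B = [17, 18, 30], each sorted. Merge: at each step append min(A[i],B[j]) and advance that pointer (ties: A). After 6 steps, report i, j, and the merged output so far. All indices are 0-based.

[i=0,j=0] A[i]=0<=B[j]=17 take 0 → i++
[i=1,j=0] A[i]=3<=B[j]=17 take 3 → i++
[i=2,j=0] A[i]=10<=B[j]=17 take 10 → i++
[i=3,j=0] A[i]=30>B[j]=17 take 17 → j++
[i=3,j=1] A[i]=30>B[j]=18 take 18 → j++
[i=3,j=2] A[i]=30<=B[j]=30 take 30 → i++

i=4, j=2, merged so far=[0, 3, 10, 17, 18, 30]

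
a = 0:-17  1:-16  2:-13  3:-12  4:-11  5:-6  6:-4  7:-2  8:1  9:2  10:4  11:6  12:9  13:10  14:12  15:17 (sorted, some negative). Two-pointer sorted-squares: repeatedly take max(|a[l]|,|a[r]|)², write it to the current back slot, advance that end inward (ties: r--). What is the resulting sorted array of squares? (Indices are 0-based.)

[1, 4, 4, 16, 16, 36, 36, 81, 100, 121, 144, 144, 169, 256, 289, 289]

[0,15] |-17|<=|17| out[15]=289 → r--
[0,14] |-17|>|12| out[14]=289 → l++
[1,14] |-16|>|12| out[13]=256 → l++
[2,14] |-13|>|12| out[12]=169 → l++
[3,14] |-12|<=|12| out[11]=144 → r--
[3,13] |-12|>|10| out[10]=144 → l++
[4,13] |-11|>|10| out[9]=121 → l++
[5,13] |-6|<=|10| out[8]=100 → r--
[5,12] |-6|<=|9| out[7]=81 → r--
[5,11] |-6|<=|6| out[6]=36 → r--
[5,10] |-6|>|4| out[5]=36 → l++
[6,10] |-4|<=|4| out[4]=16 → r--
[6,9] |-4|>|2| out[3]=16 → l++
[7,9] |-2|<=|2| out[2]=4 → r--
[7,8] |-2|>|1| out[1]=4 → l++
[8,8] |1|<=|1| out[0]=1 → r--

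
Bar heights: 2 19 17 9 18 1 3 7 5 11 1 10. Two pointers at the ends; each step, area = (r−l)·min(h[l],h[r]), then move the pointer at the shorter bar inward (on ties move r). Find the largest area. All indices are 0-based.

max area = 100

l=0 r=11: min(2,10)*11=22 best=22 *, l++
l=1 r=11: min(19,10)*10=100 best=100 *, r--
l=1 r=10: min(19,1)*9=9 best=100, r--
l=1 r=9: min(19,11)*8=88 best=100, r--
l=1 r=8: min(19,5)*7=35 best=100, r--
l=1 r=7: min(19,7)*6=42 best=100, r--
l=1 r=6: min(19,3)*5=15 best=100, r--
l=1 r=5: min(19,1)*4=4 best=100, r--
l=1 r=4: min(19,18)*3=54 best=100, r--
l=1 r=3: min(19,9)*2=18 best=100, r--
l=1 r=2: min(19,17)*1=17 best=100, r--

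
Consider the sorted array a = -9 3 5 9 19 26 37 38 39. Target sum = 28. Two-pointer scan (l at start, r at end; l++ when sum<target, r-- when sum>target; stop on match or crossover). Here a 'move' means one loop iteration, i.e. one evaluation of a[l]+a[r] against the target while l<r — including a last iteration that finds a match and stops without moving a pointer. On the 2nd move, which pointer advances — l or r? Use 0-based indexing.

r

[0,8] -9+39=30 >28 → r--
[0,7] -9+38=29 >28 → r--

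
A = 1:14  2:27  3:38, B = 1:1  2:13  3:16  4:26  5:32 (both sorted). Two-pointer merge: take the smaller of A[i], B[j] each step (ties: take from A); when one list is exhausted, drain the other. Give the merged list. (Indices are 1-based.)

i=1 j=1: A[i]=14>B[j]=1 take 1, j++
i=1 j=2: A[i]=14>B[j]=13 take 13, j++
i=1 j=3: A[i]=14<=B[j]=16 take 14, i++
i=2 j=3: A[i]=27>B[j]=16 take 16, j++
i=2 j=4: A[i]=27>B[j]=26 take 26, j++
i=2 j=5: A[i]=27<=B[j]=32 take 27, i++
i=3 j=5: A[i]=38>B[j]=32 take 32, j++
i=3 j=6: B done, take A[i]=38, i++

[1, 13, 14, 16, 26, 27, 32, 38]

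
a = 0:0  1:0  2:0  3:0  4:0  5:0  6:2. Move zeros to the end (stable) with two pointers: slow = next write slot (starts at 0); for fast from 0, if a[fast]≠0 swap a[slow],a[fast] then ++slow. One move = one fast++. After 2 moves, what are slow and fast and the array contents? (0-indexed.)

slow=0, fast=2, a=[0, 0, 0, 0, 0, 0, 2]

slow=0 fast=0: a[fast]=0, fast++
slow=0 fast=1: a[fast]=0, fast++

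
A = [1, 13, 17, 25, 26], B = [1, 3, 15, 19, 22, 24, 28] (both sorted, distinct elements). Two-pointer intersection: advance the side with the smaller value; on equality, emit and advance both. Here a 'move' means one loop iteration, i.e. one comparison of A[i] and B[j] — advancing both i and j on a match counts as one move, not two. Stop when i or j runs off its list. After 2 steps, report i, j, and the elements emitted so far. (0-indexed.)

[i=0,j=0] 1==1 emit → i++,j++
[i=1,j=1] 13>3 → j++

i=1, j=2, emitted=[1]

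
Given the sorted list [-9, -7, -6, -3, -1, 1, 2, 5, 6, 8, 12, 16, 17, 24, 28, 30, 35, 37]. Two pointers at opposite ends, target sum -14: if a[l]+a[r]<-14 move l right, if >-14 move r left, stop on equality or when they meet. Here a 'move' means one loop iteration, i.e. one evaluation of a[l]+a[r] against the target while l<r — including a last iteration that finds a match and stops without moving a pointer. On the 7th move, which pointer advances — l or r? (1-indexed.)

r

[1,18] -9+37=28 >-14 → r--
[1,17] -9+35=26 >-14 → r--
[1,16] -9+30=21 >-14 → r--
[1,15] -9+28=19 >-14 → r--
[1,14] -9+24=15 >-14 → r--
[1,13] -9+17=8 >-14 → r--
[1,12] -9+16=7 >-14 → r--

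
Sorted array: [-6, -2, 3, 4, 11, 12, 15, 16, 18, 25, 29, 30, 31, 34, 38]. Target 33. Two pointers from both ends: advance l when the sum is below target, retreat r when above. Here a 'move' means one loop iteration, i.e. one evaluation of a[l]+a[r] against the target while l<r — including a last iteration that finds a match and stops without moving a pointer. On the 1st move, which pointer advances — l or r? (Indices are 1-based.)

[1,15] -6+38=32 <33 → l++

l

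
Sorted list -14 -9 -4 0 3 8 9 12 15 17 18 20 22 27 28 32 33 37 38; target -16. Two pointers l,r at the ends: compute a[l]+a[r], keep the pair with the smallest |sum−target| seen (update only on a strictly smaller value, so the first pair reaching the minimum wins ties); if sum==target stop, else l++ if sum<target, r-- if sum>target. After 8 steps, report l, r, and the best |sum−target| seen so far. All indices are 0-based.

l=0, r=10, best |Δ|=22

l=0 r=18: -14+38=24 d=40 *, r--
l=0 r=17: -14+37=23 d=39 *, r--
l=0 r=16: -14+33=19 d=35 *, r--
l=0 r=15: -14+32=18 d=34 *, r--
l=0 r=14: -14+28=14 d=30 *, r--
l=0 r=13: -14+27=13 d=29 *, r--
l=0 r=12: -14+22=8 d=24 *, r--
l=0 r=11: -14+20=6 d=22 *, r--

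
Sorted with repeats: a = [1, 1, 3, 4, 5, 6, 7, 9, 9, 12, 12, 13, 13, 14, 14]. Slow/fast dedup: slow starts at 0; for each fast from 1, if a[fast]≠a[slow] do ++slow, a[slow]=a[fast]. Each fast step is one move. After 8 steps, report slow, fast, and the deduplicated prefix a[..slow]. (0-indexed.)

(s=0,f=1) a[fast]=1=a[slow] dup → fast++
(s=0,f=2) a[fast]=3≠a[slow]=1 write a[1]=3 → slow++,fast++
(s=1,f=3) a[fast]=4≠a[slow]=3 write a[2]=4 → slow++,fast++
(s=2,f=4) a[fast]=5≠a[slow]=4 write a[3]=5 → slow++,fast++
(s=3,f=5) a[fast]=6≠a[slow]=5 write a[4]=6 → slow++,fast++
(s=4,f=6) a[fast]=7≠a[slow]=6 write a[5]=7 → slow++,fast++
(s=5,f=7) a[fast]=9≠a[slow]=7 write a[6]=9 → slow++,fast++
(s=6,f=8) a[fast]=9=a[slow] dup → fast++

slow=6, fast=9, prefix=[1, 3, 4, 5, 6, 7, 9]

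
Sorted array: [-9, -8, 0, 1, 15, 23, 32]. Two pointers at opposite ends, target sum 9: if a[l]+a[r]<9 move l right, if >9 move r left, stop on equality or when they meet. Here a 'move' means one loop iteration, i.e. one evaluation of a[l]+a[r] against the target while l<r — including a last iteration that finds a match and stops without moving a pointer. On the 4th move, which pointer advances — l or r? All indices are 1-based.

l

l=1 r=7: -9+32=23 >9, r--
l=1 r=6: -9+23=14 >9, r--
l=1 r=5: -9+15=6 <9, l++
l=2 r=5: -8+15=7 <9, l++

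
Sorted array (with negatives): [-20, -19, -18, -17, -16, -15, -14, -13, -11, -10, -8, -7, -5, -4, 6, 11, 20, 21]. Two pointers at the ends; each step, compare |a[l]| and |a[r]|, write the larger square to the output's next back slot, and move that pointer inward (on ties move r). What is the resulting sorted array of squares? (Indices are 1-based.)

[16, 25, 36, 49, 64, 100, 121, 121, 169, 196, 225, 256, 289, 324, 361, 400, 400, 441]

l=1 r=18: |-20|<=|21| out[18]=441, r--
l=1 r=17: |-20|<=|20| out[17]=400, r--
l=1 r=16: |-20|>|11| out[16]=400, l++
l=2 r=16: |-19|>|11| out[15]=361, l++
l=3 r=16: |-18|>|11| out[14]=324, l++
l=4 r=16: |-17|>|11| out[13]=289, l++
l=5 r=16: |-16|>|11| out[12]=256, l++
l=6 r=16: |-15|>|11| out[11]=225, l++
l=7 r=16: |-14|>|11| out[10]=196, l++
l=8 r=16: |-13|>|11| out[9]=169, l++
l=9 r=16: |-11|<=|11| out[8]=121, r--
l=9 r=15: |-11|>|6| out[7]=121, l++
l=10 r=15: |-10|>|6| out[6]=100, l++
l=11 r=15: |-8|>|6| out[5]=64, l++
l=12 r=15: |-7|>|6| out[4]=49, l++
l=13 r=15: |-5|<=|6| out[3]=36, r--
l=13 r=14: |-5|>|-4| out[2]=25, l++
l=14 r=14: |-4|<=|-4| out[1]=16, r--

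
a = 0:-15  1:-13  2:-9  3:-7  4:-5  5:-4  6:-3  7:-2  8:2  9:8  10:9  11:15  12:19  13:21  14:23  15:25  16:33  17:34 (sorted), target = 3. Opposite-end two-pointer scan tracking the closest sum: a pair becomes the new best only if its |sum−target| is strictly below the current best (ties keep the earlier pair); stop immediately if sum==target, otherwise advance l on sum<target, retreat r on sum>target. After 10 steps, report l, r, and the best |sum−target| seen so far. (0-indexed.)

[0,17] -15+34=19 d=16 * → r--
[0,16] -15+33=18 d=15 * → r--
[0,15] -15+25=10 d=7 * → r--
[0,14] -15+23=8 d=5 * → r--
[0,13] -15+21=6 d=3 * → r--
[0,12] -15+19=4 d=1 * → r--
[0,11] -15+15=0 d=3 → l++
[1,11] -13+15=2 d=1 → l++
[2,11] -9+15=6 d=3 → r--
[2,10] -9+9=0 d=3 → l++

l=3, r=10, best |Δ|=1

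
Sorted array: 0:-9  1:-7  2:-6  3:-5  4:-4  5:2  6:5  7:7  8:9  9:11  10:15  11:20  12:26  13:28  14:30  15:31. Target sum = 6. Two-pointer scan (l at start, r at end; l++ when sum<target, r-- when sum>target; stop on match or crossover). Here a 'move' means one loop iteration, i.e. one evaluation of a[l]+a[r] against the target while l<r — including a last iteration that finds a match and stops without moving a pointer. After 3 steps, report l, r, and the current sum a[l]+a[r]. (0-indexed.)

l=0, r=12, sum=17

l=0 r=15: -9+31=22 >6, r--
l=0 r=14: -9+30=21 >6, r--
l=0 r=13: -9+28=19 >6, r--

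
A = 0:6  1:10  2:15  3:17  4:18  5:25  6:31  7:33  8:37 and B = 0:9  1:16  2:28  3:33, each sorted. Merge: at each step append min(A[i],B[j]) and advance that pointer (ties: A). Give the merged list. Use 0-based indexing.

[6, 9, 10, 15, 16, 17, 18, 25, 28, 31, 33, 33, 37]

[i=0,j=0] A[i]=6<=B[j]=9 take 6 → i++
[i=1,j=0] A[i]=10>B[j]=9 take 9 → j++
[i=1,j=1] A[i]=10<=B[j]=16 take 10 → i++
[i=2,j=1] A[i]=15<=B[j]=16 take 15 → i++
[i=3,j=1] A[i]=17>B[j]=16 take 16 → j++
[i=3,j=2] A[i]=17<=B[j]=28 take 17 → i++
[i=4,j=2] A[i]=18<=B[j]=28 take 18 → i++
[i=5,j=2] A[i]=25<=B[j]=28 take 25 → i++
[i=6,j=2] A[i]=31>B[j]=28 take 28 → j++
[i=6,j=3] A[i]=31<=B[j]=33 take 31 → i++
[i=7,j=3] A[i]=33<=B[j]=33 take 33 → i++
[i=8,j=3] A[i]=37>B[j]=33 take 33 → j++
[i=8,j=4] B done, take A[i]=37 → i++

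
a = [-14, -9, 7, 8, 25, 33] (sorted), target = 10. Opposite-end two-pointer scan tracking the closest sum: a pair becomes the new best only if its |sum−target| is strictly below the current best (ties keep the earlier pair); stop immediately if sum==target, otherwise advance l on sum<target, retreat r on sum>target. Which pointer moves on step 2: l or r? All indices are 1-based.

l=1 r=6: -14+33=19 d=9 *, r--
l=1 r=5: -14+25=11 d=1 *, r--

r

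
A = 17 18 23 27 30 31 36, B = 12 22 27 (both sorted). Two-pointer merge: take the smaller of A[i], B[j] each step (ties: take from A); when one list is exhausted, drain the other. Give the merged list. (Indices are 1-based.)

[i=1,j=1] A[i]=17>B[j]=12 take 12 → j++
[i=1,j=2] A[i]=17<=B[j]=22 take 17 → i++
[i=2,j=2] A[i]=18<=B[j]=22 take 18 → i++
[i=3,j=2] A[i]=23>B[j]=22 take 22 → j++
[i=3,j=3] A[i]=23<=B[j]=27 take 23 → i++
[i=4,j=3] A[i]=27<=B[j]=27 take 27 → i++
[i=5,j=3] A[i]=30>B[j]=27 take 27 → j++
[i=5,j=4] B done, take A[i]=30 → i++
[i=6,j=4] B done, take A[i]=31 → i++
[i=7,j=4] B done, take A[i]=36 → i++

[12, 17, 18, 22, 23, 27, 27, 30, 31, 36]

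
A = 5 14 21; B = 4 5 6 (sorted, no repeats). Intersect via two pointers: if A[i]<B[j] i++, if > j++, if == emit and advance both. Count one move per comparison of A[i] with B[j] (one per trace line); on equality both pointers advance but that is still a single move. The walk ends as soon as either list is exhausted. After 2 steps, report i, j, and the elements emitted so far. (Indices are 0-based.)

i=0 j=0: 5>4, j++
i=0 j=1: 5==5 emit, i++,j++

i=1, j=2, emitted=[5]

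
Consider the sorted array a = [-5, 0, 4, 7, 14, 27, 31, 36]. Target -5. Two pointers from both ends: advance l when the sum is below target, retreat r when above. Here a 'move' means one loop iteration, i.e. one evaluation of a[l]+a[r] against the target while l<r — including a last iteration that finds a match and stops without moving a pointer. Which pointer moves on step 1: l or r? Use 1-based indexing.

r

l=1 r=8: -5+36=31 >-5, r--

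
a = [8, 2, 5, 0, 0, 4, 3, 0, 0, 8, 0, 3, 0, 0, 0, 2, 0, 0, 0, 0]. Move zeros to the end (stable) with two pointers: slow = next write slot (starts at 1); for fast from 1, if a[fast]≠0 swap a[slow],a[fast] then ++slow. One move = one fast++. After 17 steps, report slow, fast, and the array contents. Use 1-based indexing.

slow=1 fast=1: a[fast]=8≠0 swap→a[1]=8, slow++,fast++
slow=2 fast=2: a[fast]=2≠0 swap→a[2]=2, slow++,fast++
slow=3 fast=3: a[fast]=5≠0 swap→a[3]=5, slow++,fast++
slow=4 fast=4: a[fast]=0, fast++
slow=4 fast=5: a[fast]=0, fast++
slow=4 fast=6: a[fast]=4≠0 swap→a[4]=4, slow++,fast++
slow=5 fast=7: a[fast]=3≠0 swap→a[5]=3, slow++,fast++
slow=6 fast=8: a[fast]=0, fast++
slow=6 fast=9: a[fast]=0, fast++
slow=6 fast=10: a[fast]=8≠0 swap→a[6]=8, slow++,fast++
slow=7 fast=11: a[fast]=0, fast++
slow=7 fast=12: a[fast]=3≠0 swap→a[7]=3, slow++,fast++
slow=8 fast=13: a[fast]=0, fast++
slow=8 fast=14: a[fast]=0, fast++
slow=8 fast=15: a[fast]=0, fast++
slow=8 fast=16: a[fast]=2≠0 swap→a[8]=2, slow++,fast++
slow=9 fast=17: a[fast]=0, fast++

slow=9, fast=18, a=[8, 2, 5, 4, 3, 8, 3, 2, 0, 0, 0, 0, 0, 0, 0, 0, 0, 0, 0, 0]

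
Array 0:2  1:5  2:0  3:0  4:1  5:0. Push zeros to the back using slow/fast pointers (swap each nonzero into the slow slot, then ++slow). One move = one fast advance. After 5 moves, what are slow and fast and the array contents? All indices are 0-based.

slow=3, fast=5, a=[2, 5, 1, 0, 0, 0]

slow=0 fast=0: a[fast]=2≠0 swap→a[0]=2, slow++,fast++
slow=1 fast=1: a[fast]=5≠0 swap→a[1]=5, slow++,fast++
slow=2 fast=2: a[fast]=0, fast++
slow=2 fast=3: a[fast]=0, fast++
slow=2 fast=4: a[fast]=1≠0 swap→a[2]=1, slow++,fast++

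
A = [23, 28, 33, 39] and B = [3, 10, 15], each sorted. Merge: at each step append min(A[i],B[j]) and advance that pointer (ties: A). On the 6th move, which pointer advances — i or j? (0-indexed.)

i

i=0 j=0: A[i]=23>B[j]=3 take 3, j++
i=0 j=1: A[i]=23>B[j]=10 take 10, j++
i=0 j=2: A[i]=23>B[j]=15 take 15, j++
i=0 j=3: B done, take A[i]=23, i++
i=1 j=3: B done, take A[i]=28, i++
i=2 j=3: B done, take A[i]=33, i++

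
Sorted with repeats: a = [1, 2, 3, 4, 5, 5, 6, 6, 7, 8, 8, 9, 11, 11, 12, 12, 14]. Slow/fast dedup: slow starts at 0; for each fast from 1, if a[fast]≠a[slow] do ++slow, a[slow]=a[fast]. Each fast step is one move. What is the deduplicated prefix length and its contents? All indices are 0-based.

(s=0,f=1) a[fast]=2≠a[slow]=1 write a[1]=2 → slow++,fast++
(s=1,f=2) a[fast]=3≠a[slow]=2 write a[2]=3 → slow++,fast++
(s=2,f=3) a[fast]=4≠a[slow]=3 write a[3]=4 → slow++,fast++
(s=3,f=4) a[fast]=5≠a[slow]=4 write a[4]=5 → slow++,fast++
(s=4,f=5) a[fast]=5=a[slow] dup → fast++
(s=4,f=6) a[fast]=6≠a[slow]=5 write a[5]=6 → slow++,fast++
(s=5,f=7) a[fast]=6=a[slow] dup → fast++
(s=5,f=8) a[fast]=7≠a[slow]=6 write a[6]=7 → slow++,fast++
(s=6,f=9) a[fast]=8≠a[slow]=7 write a[7]=8 → slow++,fast++
(s=7,f=10) a[fast]=8=a[slow] dup → fast++
(s=7,f=11) a[fast]=9≠a[slow]=8 write a[8]=9 → slow++,fast++
(s=8,f=12) a[fast]=11≠a[slow]=9 write a[9]=11 → slow++,fast++
(s=9,f=13) a[fast]=11=a[slow] dup → fast++
(s=9,f=14) a[fast]=12≠a[slow]=11 write a[10]=12 → slow++,fast++
(s=10,f=15) a[fast]=12=a[slow] dup → fast++
(s=10,f=16) a[fast]=14≠a[slow]=12 write a[11]=14 → slow++,fast++

length 12; prefix = [1, 2, 3, 4, 5, 6, 7, 8, 9, 11, 12, 14]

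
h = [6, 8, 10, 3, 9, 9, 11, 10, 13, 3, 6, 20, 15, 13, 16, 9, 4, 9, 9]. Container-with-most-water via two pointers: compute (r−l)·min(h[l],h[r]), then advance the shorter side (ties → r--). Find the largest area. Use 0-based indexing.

[0,18] min(6,9)*18=108 best=108 * → l++
[1,18] min(8,9)*17=136 best=136 * → l++
[2,18] min(10,9)*16=144 best=144 * → r--
[2,17] min(10,9)*15=135 best=144 → r--
[2,16] min(10,4)*14=56 best=144 → r--
[2,15] min(10,9)*13=117 best=144 → r--
[2,14] min(10,16)*12=120 best=144 → l++
[3,14] min(3,16)*11=33 best=144 → l++
[4,14] min(9,16)*10=90 best=144 → l++
[5,14] min(9,16)*9=81 best=144 → l++
[6,14] min(11,16)*8=88 best=144 → l++
[7,14] min(10,16)*7=70 best=144 → l++
[8,14] min(13,16)*6=78 best=144 → l++
[9,14] min(3,16)*5=15 best=144 → l++
[10,14] min(6,16)*4=24 best=144 → l++
[11,14] min(20,16)*3=48 best=144 → r--
[11,13] min(20,13)*2=26 best=144 → r--
[11,12] min(20,15)*1=15 best=144 → r--

max area = 144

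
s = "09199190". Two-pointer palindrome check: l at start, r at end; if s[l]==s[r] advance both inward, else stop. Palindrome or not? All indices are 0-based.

palindrome

[0,7] '0'=='0' → l++,r--
[1,6] '9'=='9' → l++,r--
[2,5] '1'=='1' → l++,r--
[3,4] '9'=='9' → l++,r--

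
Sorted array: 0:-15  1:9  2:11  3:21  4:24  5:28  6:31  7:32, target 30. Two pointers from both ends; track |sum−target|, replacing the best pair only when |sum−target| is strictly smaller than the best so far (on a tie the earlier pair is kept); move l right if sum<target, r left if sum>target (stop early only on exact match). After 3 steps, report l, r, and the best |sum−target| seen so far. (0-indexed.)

l=0 r=7: -15+32=17 d=13 *, l++
l=1 r=7: 9+32=41 d=11 *, r--
l=1 r=6: 9+31=40 d=10 *, r--

l=1, r=5, best |Δ|=10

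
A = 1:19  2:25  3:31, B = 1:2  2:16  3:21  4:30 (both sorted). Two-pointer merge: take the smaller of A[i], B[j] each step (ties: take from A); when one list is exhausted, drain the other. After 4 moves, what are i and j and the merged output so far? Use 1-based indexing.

i=2, j=4, merged so far=[2, 16, 19, 21]

[i=1,j=1] A[i]=19>B[j]=2 take 2 → j++
[i=1,j=2] A[i]=19>B[j]=16 take 16 → j++
[i=1,j=3] A[i]=19<=B[j]=21 take 19 → i++
[i=2,j=3] A[i]=25>B[j]=21 take 21 → j++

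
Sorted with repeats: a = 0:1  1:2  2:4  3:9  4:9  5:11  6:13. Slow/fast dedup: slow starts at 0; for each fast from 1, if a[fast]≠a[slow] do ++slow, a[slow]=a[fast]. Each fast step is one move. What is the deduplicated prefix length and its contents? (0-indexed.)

(s=0,f=1) a[fast]=2≠a[slow]=1 write a[1]=2 → slow++,fast++
(s=1,f=2) a[fast]=4≠a[slow]=2 write a[2]=4 → slow++,fast++
(s=2,f=3) a[fast]=9≠a[slow]=4 write a[3]=9 → slow++,fast++
(s=3,f=4) a[fast]=9=a[slow] dup → fast++
(s=3,f=5) a[fast]=11≠a[slow]=9 write a[4]=11 → slow++,fast++
(s=4,f=6) a[fast]=13≠a[slow]=11 write a[5]=13 → slow++,fast++

length 6; prefix = [1, 2, 4, 9, 11, 13]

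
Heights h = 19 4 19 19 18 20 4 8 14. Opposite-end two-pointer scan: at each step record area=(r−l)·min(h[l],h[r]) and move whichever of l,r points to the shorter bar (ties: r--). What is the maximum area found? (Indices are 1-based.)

[1,9] min(19,14)*8=112 best=112 * → r--
[1,8] min(19,8)*7=56 best=112 → r--
[1,7] min(19,4)*6=24 best=112 → r--
[1,6] min(19,20)*5=95 best=112 → l++
[2,6] min(4,20)*4=16 best=112 → l++
[3,6] min(19,20)*3=57 best=112 → l++
[4,6] min(19,20)*2=38 best=112 → l++
[5,6] min(18,20)*1=18 best=112 → l++

max area = 112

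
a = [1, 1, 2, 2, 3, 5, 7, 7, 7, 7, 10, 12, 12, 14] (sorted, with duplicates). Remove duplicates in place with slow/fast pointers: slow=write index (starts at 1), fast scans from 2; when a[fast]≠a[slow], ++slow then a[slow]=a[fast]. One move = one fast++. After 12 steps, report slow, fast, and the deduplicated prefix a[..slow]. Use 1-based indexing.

slow=7, fast=14, prefix=[1, 2, 3, 5, 7, 10, 12]

slow=1 fast=2: a[fast]=1=a[slow] dup, fast++
slow=1 fast=3: a[fast]=2≠a[slow]=1 write a[2]=2, slow++,fast++
slow=2 fast=4: a[fast]=2=a[slow] dup, fast++
slow=2 fast=5: a[fast]=3≠a[slow]=2 write a[3]=3, slow++,fast++
slow=3 fast=6: a[fast]=5≠a[slow]=3 write a[4]=5, slow++,fast++
slow=4 fast=7: a[fast]=7≠a[slow]=5 write a[5]=7, slow++,fast++
slow=5 fast=8: a[fast]=7=a[slow] dup, fast++
slow=5 fast=9: a[fast]=7=a[slow] dup, fast++
slow=5 fast=10: a[fast]=7=a[slow] dup, fast++
slow=5 fast=11: a[fast]=10≠a[slow]=7 write a[6]=10, slow++,fast++
slow=6 fast=12: a[fast]=12≠a[slow]=10 write a[7]=12, slow++,fast++
slow=7 fast=13: a[fast]=12=a[slow] dup, fast++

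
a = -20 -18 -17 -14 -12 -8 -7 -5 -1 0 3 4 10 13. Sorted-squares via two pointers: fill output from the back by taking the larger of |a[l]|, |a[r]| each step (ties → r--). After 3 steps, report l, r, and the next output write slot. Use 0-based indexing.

l=3, r=13, next write slot=10

l=0 r=13: |-20|>|13| out[13]=400, l++
l=1 r=13: |-18|>|13| out[12]=324, l++
l=2 r=13: |-17|>|13| out[11]=289, l++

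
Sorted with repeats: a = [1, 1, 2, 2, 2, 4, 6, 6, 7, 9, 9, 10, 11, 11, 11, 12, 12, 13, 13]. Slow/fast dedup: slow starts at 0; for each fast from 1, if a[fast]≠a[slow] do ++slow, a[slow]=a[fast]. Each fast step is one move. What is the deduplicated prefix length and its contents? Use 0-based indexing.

slow=0 fast=1: a[fast]=1=a[slow] dup, fast++
slow=0 fast=2: a[fast]=2≠a[slow]=1 write a[1]=2, slow++,fast++
slow=1 fast=3: a[fast]=2=a[slow] dup, fast++
slow=1 fast=4: a[fast]=2=a[slow] dup, fast++
slow=1 fast=5: a[fast]=4≠a[slow]=2 write a[2]=4, slow++,fast++
slow=2 fast=6: a[fast]=6≠a[slow]=4 write a[3]=6, slow++,fast++
slow=3 fast=7: a[fast]=6=a[slow] dup, fast++
slow=3 fast=8: a[fast]=7≠a[slow]=6 write a[4]=7, slow++,fast++
slow=4 fast=9: a[fast]=9≠a[slow]=7 write a[5]=9, slow++,fast++
slow=5 fast=10: a[fast]=9=a[slow] dup, fast++
slow=5 fast=11: a[fast]=10≠a[slow]=9 write a[6]=10, slow++,fast++
slow=6 fast=12: a[fast]=11≠a[slow]=10 write a[7]=11, slow++,fast++
slow=7 fast=13: a[fast]=11=a[slow] dup, fast++
slow=7 fast=14: a[fast]=11=a[slow] dup, fast++
slow=7 fast=15: a[fast]=12≠a[slow]=11 write a[8]=12, slow++,fast++
slow=8 fast=16: a[fast]=12=a[slow] dup, fast++
slow=8 fast=17: a[fast]=13≠a[slow]=12 write a[9]=13, slow++,fast++
slow=9 fast=18: a[fast]=13=a[slow] dup, fast++

length 10; prefix = [1, 2, 4, 6, 7, 9, 10, 11, 12, 13]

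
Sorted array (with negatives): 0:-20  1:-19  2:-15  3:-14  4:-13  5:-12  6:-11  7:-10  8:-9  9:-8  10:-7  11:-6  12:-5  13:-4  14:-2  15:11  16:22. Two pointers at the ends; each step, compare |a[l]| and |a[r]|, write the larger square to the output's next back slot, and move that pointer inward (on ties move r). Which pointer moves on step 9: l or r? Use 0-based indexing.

l

[0,16] |-20|<=|22| out[16]=484 → r--
[0,15] |-20|>|11| out[15]=400 → l++
[1,15] |-19|>|11| out[14]=361 → l++
[2,15] |-15|>|11| out[13]=225 → l++
[3,15] |-14|>|11| out[12]=196 → l++
[4,15] |-13|>|11| out[11]=169 → l++
[5,15] |-12|>|11| out[10]=144 → l++
[6,15] |-11|<=|11| out[9]=121 → r--
[6,14] |-11|>|-2| out[8]=121 → l++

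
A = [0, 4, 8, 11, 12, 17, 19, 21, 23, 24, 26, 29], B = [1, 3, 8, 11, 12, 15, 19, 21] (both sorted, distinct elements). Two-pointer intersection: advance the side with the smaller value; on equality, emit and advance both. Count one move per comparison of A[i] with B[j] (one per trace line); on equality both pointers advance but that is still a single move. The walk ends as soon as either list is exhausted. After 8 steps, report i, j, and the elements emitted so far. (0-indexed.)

i=0 j=0: 0<1, i++
i=1 j=0: 4>1, j++
i=1 j=1: 4>3, j++
i=1 j=2: 4<8, i++
i=2 j=2: 8==8 emit, i++,j++
i=3 j=3: 11==11 emit, i++,j++
i=4 j=4: 12==12 emit, i++,j++
i=5 j=5: 17>15, j++

i=5, j=6, emitted=[8, 11, 12]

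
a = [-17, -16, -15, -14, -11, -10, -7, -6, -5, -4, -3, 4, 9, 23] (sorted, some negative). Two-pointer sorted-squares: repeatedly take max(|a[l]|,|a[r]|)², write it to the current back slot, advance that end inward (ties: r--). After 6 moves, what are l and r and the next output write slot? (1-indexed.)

[1,14] |-17|<=|23| out[14]=529 → r--
[1,13] |-17|>|9| out[13]=289 → l++
[2,13] |-16|>|9| out[12]=256 → l++
[3,13] |-15|>|9| out[11]=225 → l++
[4,13] |-14|>|9| out[10]=196 → l++
[5,13] |-11|>|9| out[9]=121 → l++

l=6, r=13, next write slot=8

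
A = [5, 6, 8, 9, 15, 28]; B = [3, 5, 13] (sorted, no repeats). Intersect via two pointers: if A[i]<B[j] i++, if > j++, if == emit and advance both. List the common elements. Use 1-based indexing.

i=1 j=1: 5>3, j++
i=1 j=2: 5==5 emit, i++,j++
i=2 j=3: 6<13, i++
i=3 j=3: 8<13, i++
i=4 j=3: 9<13, i++
i=5 j=3: 15>13, j++

intersection = [5]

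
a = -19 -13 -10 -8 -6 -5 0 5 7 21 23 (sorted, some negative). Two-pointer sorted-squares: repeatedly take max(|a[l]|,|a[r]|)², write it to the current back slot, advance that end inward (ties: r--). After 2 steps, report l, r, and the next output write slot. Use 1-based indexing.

l=1 r=11: |-19|<=|23| out[11]=529, r--
l=1 r=10: |-19|<=|21| out[10]=441, r--

l=1, r=9, next write slot=9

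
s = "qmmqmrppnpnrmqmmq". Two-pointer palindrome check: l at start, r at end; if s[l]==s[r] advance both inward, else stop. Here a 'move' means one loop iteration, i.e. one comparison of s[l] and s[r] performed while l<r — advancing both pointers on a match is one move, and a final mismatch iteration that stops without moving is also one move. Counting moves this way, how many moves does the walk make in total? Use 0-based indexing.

[0,16] 'q'=='q' → l++,r--
[1,15] 'm'=='m' → l++,r--
[2,14] 'm'=='m' → l++,r--
[3,13] 'q'=='q' → l++,r--
[4,12] 'm'=='m' → l++,r--
[5,11] 'r'=='r' → l++,r--
[6,10] 'p'!='n' → stop

7 moves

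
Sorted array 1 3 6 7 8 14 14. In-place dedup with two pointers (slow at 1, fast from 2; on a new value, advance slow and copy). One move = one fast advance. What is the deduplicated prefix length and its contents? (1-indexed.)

slow=1 fast=2: a[fast]=3≠a[slow]=1 write a[2]=3, slow++,fast++
slow=2 fast=3: a[fast]=6≠a[slow]=3 write a[3]=6, slow++,fast++
slow=3 fast=4: a[fast]=7≠a[slow]=6 write a[4]=7, slow++,fast++
slow=4 fast=5: a[fast]=8≠a[slow]=7 write a[5]=8, slow++,fast++
slow=5 fast=6: a[fast]=14≠a[slow]=8 write a[6]=14, slow++,fast++
slow=6 fast=7: a[fast]=14=a[slow] dup, fast++

length 6; prefix = [1, 3, 6, 7, 8, 14]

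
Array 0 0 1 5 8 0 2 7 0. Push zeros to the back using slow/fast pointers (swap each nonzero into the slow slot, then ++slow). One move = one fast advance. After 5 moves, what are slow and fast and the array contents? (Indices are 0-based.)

slow=3, fast=5, a=[1, 5, 8, 0, 0, 0, 2, 7, 0]

(s=0,f=0) a[fast]=0 → fast++
(s=0,f=1) a[fast]=0 → fast++
(s=0,f=2) a[fast]=1≠0 swap→a[0]=1 → slow++,fast++
(s=1,f=3) a[fast]=5≠0 swap→a[1]=5 → slow++,fast++
(s=2,f=4) a[fast]=8≠0 swap→a[2]=8 → slow++,fast++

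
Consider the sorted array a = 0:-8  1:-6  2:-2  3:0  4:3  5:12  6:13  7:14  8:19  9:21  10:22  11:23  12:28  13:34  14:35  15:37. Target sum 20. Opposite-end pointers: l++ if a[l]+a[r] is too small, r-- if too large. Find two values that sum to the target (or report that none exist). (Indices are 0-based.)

[0,15] -8+37=29 >20 → r--
[0,14] -8+35=27 >20 → r--
[0,13] -8+34=26 >20 → r--
[0,12] -8+28=20 → found

(-8, 28)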